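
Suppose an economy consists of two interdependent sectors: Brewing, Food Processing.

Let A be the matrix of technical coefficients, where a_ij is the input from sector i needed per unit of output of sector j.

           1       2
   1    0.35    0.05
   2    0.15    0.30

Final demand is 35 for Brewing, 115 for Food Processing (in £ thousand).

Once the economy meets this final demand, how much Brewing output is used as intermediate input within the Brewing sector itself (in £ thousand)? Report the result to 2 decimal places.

I − A =
  [   0.65    -0.05]
  [  -0.15     0.70]
det(I−A) = (0.65)(0.70) − (-0.05)(-0.15) = 0.4475
adj(I−A) = [[0.70, 0.05], [0.15, 0.65]]
(I − A)⁻¹ = adj(I−A) / det(I−A) ≈
  [   1.5642     0.1117]
  [   0.3352     1.4525]
First solve x = (I − A)⁻¹ d = adj(I−A)·d / det(I−A); in particular x_1 = (0.70·35 + 0.05·115) / 0.4475 = 30.25 / 0.4475 ≈ 67.5978.
Intermediate flow from 1 to 1: z_11 = a_11 · x_1 = 0.35 × 30.25 / 0.4475 = 10.5875 / 0.4475 ≈ 23.66.

z_11 = 23.66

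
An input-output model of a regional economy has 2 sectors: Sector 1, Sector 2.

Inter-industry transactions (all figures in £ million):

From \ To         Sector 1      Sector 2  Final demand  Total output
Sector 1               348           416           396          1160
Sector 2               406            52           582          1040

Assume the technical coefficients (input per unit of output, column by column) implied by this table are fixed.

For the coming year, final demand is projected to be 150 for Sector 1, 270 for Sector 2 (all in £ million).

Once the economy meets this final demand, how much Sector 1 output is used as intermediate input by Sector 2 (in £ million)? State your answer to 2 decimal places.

Technical coefficients a_ij = z_ij / X_j:
  a_11 = 348/1160 = 0.30, a_21 = 406/1160 = 0.35
  a_12 = 416/1040 = 0.40, a_22 = 52/1040 = 0.05
I − A =
  [   0.70    -0.40]
  [  -0.35     0.95]
det(I−A) = (0.70)(0.95) − (-0.40)(-0.35) = 0.5250
adj(I−A) = [[0.95, 0.40], [0.35, 0.70]]
(I − A)⁻¹ = adj(I−A) / det(I−A) ≈
  [   1.8095     0.7619]
  [   0.6667     1.3333]
First solve x = (I − A)⁻¹ d = adj(I−A)·d / det(I−A); in particular x_2 = (0.35·150 + 0.70·270) / 0.5250 = 241.50 / 0.5250 = 460.0000.
Intermediate flow from 1 to 2: z_12 = a_12 · x_2 = 0.40 × 241.50 / 0.5250 = 96.60 / 0.5250 = 184.00.

z_12 = 184.00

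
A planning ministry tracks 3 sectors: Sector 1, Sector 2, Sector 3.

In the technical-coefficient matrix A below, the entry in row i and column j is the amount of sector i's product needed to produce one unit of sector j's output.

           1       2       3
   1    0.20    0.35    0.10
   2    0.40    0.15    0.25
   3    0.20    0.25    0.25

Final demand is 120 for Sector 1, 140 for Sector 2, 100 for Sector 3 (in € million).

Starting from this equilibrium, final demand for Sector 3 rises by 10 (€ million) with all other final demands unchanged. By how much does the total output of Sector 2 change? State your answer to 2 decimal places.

Δx_2 = 7.73

I − A =
  [   0.80    -0.35    -0.10]
  [  -0.40     0.85    -0.25]
  [  -0.20    -0.25     0.75]
Cofactors of I−A, C_ij = (−1)^(i+j)·(minor ij) (rows/columns in the sector order above):
  C_11 = (0.85)(0.75) − (-0.25)(-0.25) = 0.5750
  C_12 = −[(-0.40)(0.75) − (-0.25)(-0.20)] = 0.3500
  C_13 = (-0.40)(-0.25) − (0.85)(-0.20) = 0.2700
  C_21 = −[(-0.35)(0.75) − (-0.10)(-0.25)] = 0.2875
  C_22 = (0.80)(0.75) − (-0.10)(-0.20) = 0.5800
  C_23 = −[(0.80)(-0.25) − (-0.35)(-0.20)] = 0.2700
  C_31 = (-0.35)(-0.25) − (-0.10)(0.85) = 0.1725
  C_32 = −[(0.80)(-0.25) − (-0.10)(-0.40)] = 0.2400
  C_33 = (0.80)(0.85) − (-0.35)(-0.40) = 0.5400
det(I−A) = Σ_j (I−A)_1j·C_1j = (0.80)(0.5750) + (-0.35)(0.3500) + (-0.10)(0.2700) = 0.3105
adj(I−A) = Cᵀ =
  [ 0.5750   0.2875   0.1725]
  [ 0.3500   0.5800   0.2400]
  [ 0.2700   0.2700   0.5400]
(I − A)⁻¹ = adj(I−A) / det(I−A) ≈
  [   1.8519     0.9259     0.5556]
  [   1.1272     1.8680     0.7729]
  [   0.8696     0.8696     1.7391]
Δx = (I − A)⁻¹ Δd with Δd having +10 in the Sector 3 component and 0 elsewhere.
So Δx_2 = L_23 · (+10), where L_23 = adj(I−A)_23 / det(I−A) = 0.2400 / 0.3105.
Δx_2 = 0.2400 × (+10) / 0.3105 = 2.40 / 0.3105 ≈ 7.73.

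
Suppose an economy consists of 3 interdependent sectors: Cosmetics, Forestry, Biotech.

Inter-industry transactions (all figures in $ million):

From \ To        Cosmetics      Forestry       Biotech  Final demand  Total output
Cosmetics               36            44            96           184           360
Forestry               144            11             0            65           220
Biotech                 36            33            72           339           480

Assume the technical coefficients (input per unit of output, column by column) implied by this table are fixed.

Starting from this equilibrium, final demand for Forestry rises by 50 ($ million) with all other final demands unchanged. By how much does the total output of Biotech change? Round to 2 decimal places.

Δx_B = 12.35

Technical coefficients a_ij = z_ij / X_j:
  a_CC = 36/360 = 0.10, a_FC = 144/360 = 0.40, a_BC = 36/360 = 0.10
  a_CF = 44/220 = 0.20, a_FF = 11/220 = 0.05, a_BF = 33/220 = 0.15
  a_CB = 96/480 = 0.20, a_FB = 0/480 = 0.00, a_BB = 72/480 = 0.15
I − A =
  [   0.90    -0.20    -0.20]
  [  -0.40     0.95     0.00]
  [  -0.10    -0.15     0.85]
Cofactors of I−A, C_ij = (−1)^(i+j)·(minor ij) (rows/columns in the sector order above):
  C_11 = (0.95)(0.85) − (0.00)(-0.15) = 0.8075
  C_12 = −[(-0.40)(0.85) − (0.00)(-0.10)] = 0.3400
  C_13 = (-0.40)(-0.15) − (0.95)(-0.10) = 0.1550
  C_21 = −[(-0.20)(0.85) − (-0.20)(-0.15)] = 0.2000
  C_22 = (0.90)(0.85) − (-0.20)(-0.10) = 0.7450
  C_23 = −[(0.90)(-0.15) − (-0.20)(-0.10)] = 0.1550
  C_31 = (-0.20)(0.00) − (-0.20)(0.95) = 0.1900
  C_32 = −[(0.90)(0.00) − (-0.20)(-0.40)] = 0.0800
  C_33 = (0.90)(0.95) − (-0.20)(-0.40) = 0.7750
det(I−A) = Σ_j (I−A)_1j·C_1j = (0.90)(0.8075) + (-0.20)(0.3400) + (-0.20)(0.1550) = 0.62775
adj(I−A) = Cᵀ =
  [ 0.8075   0.2000   0.1900]
  [ 0.3400   0.7450   0.0800]
  [ 0.1550   0.1550   0.7750]
(I − A)⁻¹ = adj(I−A) / det(I−A) ≈
  [   1.2863     0.3186     0.3027]
  [   0.5416     1.1868     0.1274]
  [   0.2469     0.2469     1.2346]
Δx = (I − A)⁻¹ Δd with Δd having +50 in the Forestry component and 0 elsewhere.
So Δx_B = L_BF · (+50), where L_BF = adj(I−A)_BF / det(I−A) = 0.1550 / 0.62775.
Δx_B = 0.1550 × (+50) / 0.62775 = 7.75 / 0.62775 ≈ 12.35.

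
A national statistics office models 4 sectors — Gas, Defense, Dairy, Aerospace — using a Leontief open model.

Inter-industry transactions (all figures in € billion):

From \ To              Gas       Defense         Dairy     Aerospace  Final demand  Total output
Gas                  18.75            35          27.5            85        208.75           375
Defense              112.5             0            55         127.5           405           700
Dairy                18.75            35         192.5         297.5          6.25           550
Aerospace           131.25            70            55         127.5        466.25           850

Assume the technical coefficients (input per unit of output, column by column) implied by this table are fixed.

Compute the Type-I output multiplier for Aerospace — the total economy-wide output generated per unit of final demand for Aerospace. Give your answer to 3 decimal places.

m_4 = 2.750

Technical coefficients a_ij = z_ij / X_j:
  a_11 = 18.75/375 = 0.05, a_21 = 112.5/375 = 0.30, a_31 = 18.75/375 = 0.05, a_41 = 131.25/375 = 0.35
  a_12 = 35/700 = 0.05, a_22 = 0/700 = 0.00, a_32 = 35/700 = 0.05, a_42 = 70/700 = 0.10
  a_13 = 27.5/550 = 0.05, a_23 = 55/550 = 0.10, a_33 = 192.5/550 = 0.35, a_43 = 55/550 = 0.10
  a_14 = 85/850 = 0.10, a_24 = 127.5/850 = 0.15, a_34 = 297.5/850 = 0.35, a_44 = 127.5/850 = 0.15
I − A =
  [   0.95    -0.05    -0.05    -0.10]
  [  -0.30     1.00    -0.10    -0.15]
  [  -0.05    -0.05     0.65    -0.35]
  [  -0.35    -0.10    -0.10     0.85]
Compute the cofactors C_ij = (−1)^(i+j)·(3×3 minor ij) of I−A; the adjugate is their transpose:
adj(I−A) = Cᵀ =
  [ 0.499250   0.036750   0.057750   0.089000]
  [ 0.206625   0.460125   0.109875   0.150750]
  [ 0.190125   0.080625   0.739875   0.341250]
  [ 0.252250   0.078750   0.123750   0.599500]
det(I−A) = Σ_j (I−A)_1j·C_1j = (0.95)(0.499250) + (-0.05)(0.206625) + (-0.05)(0.190125) + (-0.10)(0.252250) = 0.429225
(I − A)⁻¹ = adj(I−A) / det(I−A) ≈
  [   1.1631     0.0856     0.1345     0.2074]
  [   0.4814     1.0720     0.2560     0.3512]
  [   0.4429     0.1878     1.7237     0.7950]
  [   0.5877     0.1835     0.2883     1.3967]
The output multiplier for sector j is the column-j sum of the Leontief inverse (I − A)⁻¹ = adj(I−A) / det(I−A).
Column 4 of adj(I−A): (0.089000, 0.150750, 0.341250, 0.599500); det(I−A) = 0.429225.
m_4 = (0.089000 + 0.150750 + 0.341250 + 0.599500) / 0.429225 = 1.1805 / 0.429225 ≈ 2.750.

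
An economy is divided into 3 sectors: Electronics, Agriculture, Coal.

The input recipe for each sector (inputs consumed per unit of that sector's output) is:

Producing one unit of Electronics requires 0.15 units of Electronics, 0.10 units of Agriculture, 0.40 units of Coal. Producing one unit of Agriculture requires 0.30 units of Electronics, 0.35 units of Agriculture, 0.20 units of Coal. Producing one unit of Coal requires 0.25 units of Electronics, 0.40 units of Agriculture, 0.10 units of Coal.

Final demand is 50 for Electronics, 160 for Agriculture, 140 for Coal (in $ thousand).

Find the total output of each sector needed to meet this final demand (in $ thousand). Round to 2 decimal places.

I − A =
  [   0.85    -0.30    -0.25]
  [  -0.10     0.65    -0.40]
  [  -0.40    -0.20     0.90]
Cofactors of I−A, C_ij = (−1)^(i+j)·(minor ij) (rows/columns in the sector order above):
  C_11 = (0.65)(0.90) − (-0.40)(-0.20) = 0.5050
  C_12 = −[(-0.10)(0.90) − (-0.40)(-0.40)] = 0.2500
  C_13 = (-0.10)(-0.20) − (0.65)(-0.40) = 0.2800
  C_21 = −[(-0.30)(0.90) − (-0.25)(-0.20)] = 0.3200
  C_22 = (0.85)(0.90) − (-0.25)(-0.40) = 0.6650
  C_23 = −[(0.85)(-0.20) − (-0.30)(-0.40)] = 0.2900
  C_31 = (-0.30)(-0.40) − (-0.25)(0.65) = 0.2825
  C_32 = −[(0.85)(-0.40) − (-0.25)(-0.10)] = 0.3650
  C_33 = (0.85)(0.65) − (-0.30)(-0.10) = 0.5225
det(I−A) = Σ_j (I−A)_1j·C_1j = (0.85)(0.5050) + (-0.30)(0.2500) + (-0.25)(0.2800) = 0.28425
adj(I−A) = Cᵀ =
  [ 0.5050   0.3200   0.2825]
  [ 0.2500   0.6650   0.3650]
  [ 0.2800   0.2900   0.5225]
(I − A)⁻¹ = adj(I−A) / det(I−A) ≈
  [   1.7766     1.1258     0.9938]
  [   0.8795     2.3395     1.2841]
  [   0.9850     1.0202     1.8382]
x = (I − A)⁻¹ d = adj(I−A)·d / det(I−A), with det(I−A) = 0.28425:
  x_1 = (0.5050·50 + 0.3200·160 + 0.2825·140) / 0.28425 = 116.00 / 0.28425 ≈ 408.09
  x_2 = (0.2500·50 + 0.6650·160 + 0.3650·140) / 0.28425 = 170.00 / 0.28425 ≈ 598.07
  x_3 = (0.2800·50 + 0.2900·160 + 0.5225·140) / 0.28425 = 133.55 / 0.28425 ≈ 469.83

x_1 = 408.09, x_2 = 598.07, x_3 = 469.83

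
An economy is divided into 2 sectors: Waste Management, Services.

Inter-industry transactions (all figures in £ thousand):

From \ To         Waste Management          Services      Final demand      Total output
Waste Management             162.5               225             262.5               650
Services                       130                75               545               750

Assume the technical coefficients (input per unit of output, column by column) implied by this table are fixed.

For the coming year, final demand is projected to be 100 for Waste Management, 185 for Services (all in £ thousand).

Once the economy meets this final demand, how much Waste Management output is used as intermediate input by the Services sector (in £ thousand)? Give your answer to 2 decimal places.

z_12 = 77.44

Technical coefficients a_ij = z_ij / X_j:
  a_11 = 162.5/650 = 0.25, a_21 = 130/650 = 0.20
  a_12 = 225/750 = 0.30, a_22 = 75/750 = 0.10
I − A =
  [   0.75    -0.30]
  [  -0.20     0.90]
det(I−A) = (0.75)(0.90) − (-0.30)(-0.20) = 0.6150
adj(I−A) = [[0.90, 0.30], [0.20, 0.75]]
(I − A)⁻¹ = adj(I−A) / det(I−A) ≈
  [   1.4634     0.4878]
  [   0.3252     1.2195]
First solve x = (I − A)⁻¹ d = adj(I−A)·d / det(I−A); in particular x_2 = (0.20·100 + 0.75·185) / 0.6150 = 158.75 / 0.6150 ≈ 258.1301.
Intermediate flow from 1 to 2: z_12 = a_12 · x_2 = 0.30 × 158.75 / 0.6150 = 47.625 / 0.6150 ≈ 77.44.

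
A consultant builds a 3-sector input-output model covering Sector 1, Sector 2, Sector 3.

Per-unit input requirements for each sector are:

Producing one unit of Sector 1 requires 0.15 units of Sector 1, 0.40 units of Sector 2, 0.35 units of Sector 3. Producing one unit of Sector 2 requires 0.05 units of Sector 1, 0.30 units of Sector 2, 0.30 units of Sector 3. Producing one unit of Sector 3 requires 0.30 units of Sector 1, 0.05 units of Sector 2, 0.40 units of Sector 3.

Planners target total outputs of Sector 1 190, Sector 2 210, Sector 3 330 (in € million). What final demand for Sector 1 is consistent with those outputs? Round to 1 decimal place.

d_1 = 52.0

I − A =
  [   0.85    -0.05    -0.30]
  [  -0.40     0.70    -0.05]
  [  -0.35    -0.30     0.60]
d = (I − A) x:
  d_1 = (+0.85)·190 + (-0.05)·210 + (-0.30)·330 = 52.0
  d_2 = (-0.40)·190 + (+0.70)·210 + (-0.05)·330 = 54.5
  d_3 = (-0.35)·190 + (-0.30)·210 + (+0.60)·330 = 68.5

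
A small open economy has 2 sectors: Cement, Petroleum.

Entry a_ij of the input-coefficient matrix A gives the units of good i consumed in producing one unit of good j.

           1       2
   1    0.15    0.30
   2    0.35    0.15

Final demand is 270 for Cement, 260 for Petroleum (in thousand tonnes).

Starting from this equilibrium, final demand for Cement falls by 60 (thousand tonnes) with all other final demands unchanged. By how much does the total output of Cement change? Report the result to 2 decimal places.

I − A =
  [   0.85    -0.30]
  [  -0.35     0.85]
det(I−A) = (0.85)(0.85) − (-0.30)(-0.35) = 0.6175
adj(I−A) = [[0.85, 0.30], [0.35, 0.85]]
(I − A)⁻¹ = adj(I−A) / det(I−A) ≈
  [   1.3765     0.4858]
  [   0.5668     1.3765]
Δx = (I − A)⁻¹ Δd with Δd having -60 in the Cement component and 0 elsewhere.
So Δx_1 = L_11 · (-60), where L_11 = adj(I−A)_11 / det(I−A) = 0.85 / 0.6175.
Δx_1 = 0.85 × (-60) / 0.6175 = -51.00 / 0.6175 ≈ -82.59.

Δx_1 = -82.59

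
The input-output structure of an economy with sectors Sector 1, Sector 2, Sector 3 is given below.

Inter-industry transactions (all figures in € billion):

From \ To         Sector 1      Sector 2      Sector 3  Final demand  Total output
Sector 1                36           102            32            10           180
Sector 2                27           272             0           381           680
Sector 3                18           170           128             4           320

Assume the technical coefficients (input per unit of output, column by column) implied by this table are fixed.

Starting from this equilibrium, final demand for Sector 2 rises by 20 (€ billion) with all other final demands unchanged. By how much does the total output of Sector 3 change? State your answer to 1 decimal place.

Δx_3 = 16.2

Technical coefficients a_ij = z_ij / X_j:
  a_11 = 36/180 = 0.20, a_21 = 27/180 = 0.15, a_31 = 18/180 = 0.10
  a_12 = 102/680 = 0.15, a_22 = 272/680 = 0.40, a_32 = 170/680 = 0.25
  a_13 = 32/320 = 0.10, a_23 = 0/320 = 0.00, a_33 = 128/320 = 0.40
I − A =
  [   0.80    -0.15    -0.10]
  [  -0.15     0.60     0.00]
  [  -0.10    -0.25     0.60]
Cofactors of I−A, C_ij = (−1)^(i+j)·(minor ij) (rows/columns in the sector order above):
  C_11 = (0.60)(0.60) − (0.00)(-0.25) = 0.3600
  C_12 = −[(-0.15)(0.60) − (0.00)(-0.10)] = 0.0900
  C_13 = (-0.15)(-0.25) − (0.60)(-0.10) = 0.0975
  C_21 = −[(-0.15)(0.60) − (-0.10)(-0.25)] = 0.1150
  C_22 = (0.80)(0.60) − (-0.10)(-0.10) = 0.4700
  C_23 = −[(0.80)(-0.25) − (-0.15)(-0.10)] = 0.2150
  C_31 = (-0.15)(0.00) − (-0.10)(0.60) = 0.0600
  C_32 = −[(0.80)(0.00) − (-0.10)(-0.15)] = 0.0150
  C_33 = (0.80)(0.60) − (-0.15)(-0.15) = 0.4575
det(I−A) = Σ_j (I−A)_1j·C_1j = (0.80)(0.3600) + (-0.15)(0.0900) + (-0.10)(0.0975) = 0.26475
adj(I−A) = Cᵀ =
  [ 0.3600   0.1150   0.0600]
  [ 0.0900   0.4700   0.0150]
  [ 0.0975   0.2150   0.4575]
(I − A)⁻¹ = adj(I−A) / det(I−A) ≈
  [   1.3598     0.4344     0.2266]
  [   0.3399     1.7753     0.0567]
  [   0.3683     0.8121     1.7280]
Δx = (I − A)⁻¹ Δd with Δd having +20 in the Sector 2 component and 0 elsewhere.
So Δx_3 = L_32 · (+20), where L_32 = adj(I−A)_32 / det(I−A) = 0.2150 / 0.26475.
Δx_3 = 0.2150 × (+20) / 0.26475 = 4.30 / 0.26475 ≈ 16.2.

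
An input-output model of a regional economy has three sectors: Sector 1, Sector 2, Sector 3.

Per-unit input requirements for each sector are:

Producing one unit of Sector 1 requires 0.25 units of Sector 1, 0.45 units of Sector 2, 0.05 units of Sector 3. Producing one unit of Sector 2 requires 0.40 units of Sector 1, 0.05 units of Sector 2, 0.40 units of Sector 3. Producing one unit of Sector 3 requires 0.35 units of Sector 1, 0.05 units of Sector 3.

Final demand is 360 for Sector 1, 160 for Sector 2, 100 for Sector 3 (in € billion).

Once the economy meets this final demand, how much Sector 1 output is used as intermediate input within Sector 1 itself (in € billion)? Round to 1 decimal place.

z_11 = 258.9

I − A =
  [   0.75    -0.40    -0.35]
  [  -0.45     0.95     0.00]
  [  -0.05    -0.40     0.95]
Cofactors of I−A, C_ij = (−1)^(i+j)·(minor ij) (rows/columns in the sector order above):
  C_11 = (0.95)(0.95) − (0.00)(-0.40) = 0.9025
  C_12 = −[(-0.45)(0.95) − (0.00)(-0.05)] = 0.4275
  C_13 = (-0.45)(-0.40) − (0.95)(-0.05) = 0.2275
  C_21 = −[(-0.40)(0.95) − (-0.35)(-0.40)] = 0.5200
  C_22 = (0.75)(0.95) − (-0.35)(-0.05) = 0.6950
  C_23 = −[(0.75)(-0.40) − (-0.40)(-0.05)] = 0.3200
  C_31 = (-0.40)(0.00) − (-0.35)(0.95) = 0.3325
  C_32 = −[(0.75)(0.00) − (-0.35)(-0.45)] = 0.1575
  C_33 = (0.75)(0.95) − (-0.40)(-0.45) = 0.5325
det(I−A) = Σ_j (I−A)_1j·C_1j = (0.75)(0.9025) + (-0.40)(0.4275) + (-0.35)(0.2275) = 0.42625
adj(I−A) = Cᵀ =
  [ 0.9025   0.5200   0.3325]
  [ 0.4275   0.6950   0.1575]
  [ 0.2275   0.3200   0.5325]
(I − A)⁻¹ = adj(I−A) / det(I−A) ≈
  [   2.1173     1.2199     0.7801]
  [   1.0029     1.6305     0.3695]
  [   0.5337     0.7507     1.2493]
First solve x = (I − A)⁻¹ d = adj(I−A)·d / det(I−A); in particular x_1 = (0.9025·360 + 0.5200·160 + 0.3325·100) / 0.42625 = 441.35 / 0.42625 ≈ 1035.425.
Intermediate flow from 1 to 1: z_11 = a_11 · x_1 = 0.25 × 441.35 / 0.42625 = 110.3375 / 0.42625 ≈ 258.9.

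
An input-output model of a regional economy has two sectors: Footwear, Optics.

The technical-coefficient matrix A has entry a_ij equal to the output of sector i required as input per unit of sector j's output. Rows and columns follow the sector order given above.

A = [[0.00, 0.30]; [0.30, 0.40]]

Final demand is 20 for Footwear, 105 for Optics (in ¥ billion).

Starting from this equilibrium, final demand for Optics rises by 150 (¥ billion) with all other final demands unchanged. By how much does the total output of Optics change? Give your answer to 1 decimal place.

I − A =
  [   1.00    -0.30]
  [  -0.30     0.60]
det(I−A) = (1.00)(0.60) − (-0.30)(-0.30) = 0.5100
adj(I−A) = [[0.60, 0.30], [0.30, 1.00]]
(I − A)⁻¹ = adj(I−A) / det(I−A) ≈
  [   1.1765     0.5882]
  [   0.5882     1.9608]
Δx = (I − A)⁻¹ Δd with Δd having +150 in the Optics component and 0 elsewhere.
So Δx_O = L_OO · (+150), where L_OO = adj(I−A)_OO / det(I−A) = 1.00 / 0.5100.
Δx_O = 1.00 × (+150) / 0.5100 = 150.00 / 0.5100 ≈ 294.1.

Δx_O = 294.1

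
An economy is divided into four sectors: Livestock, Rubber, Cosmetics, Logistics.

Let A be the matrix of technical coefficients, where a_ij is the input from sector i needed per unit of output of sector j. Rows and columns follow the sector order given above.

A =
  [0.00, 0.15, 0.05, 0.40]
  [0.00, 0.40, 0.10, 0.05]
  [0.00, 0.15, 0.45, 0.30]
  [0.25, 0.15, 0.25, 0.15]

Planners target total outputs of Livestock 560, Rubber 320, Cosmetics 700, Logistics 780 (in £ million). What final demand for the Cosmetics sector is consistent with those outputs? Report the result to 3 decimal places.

d_3 = 103.000

I − A =
  [   1.00    -0.15    -0.05    -0.40]
  [   0.00     0.60    -0.10    -0.05]
  [   0.00    -0.15     0.55    -0.30]
  [  -0.25    -0.15    -0.25     0.85]
d = (I − A) x:
  d_1 = (+1.00)·560 + (-0.15)·320 + (-0.05)·700 + (-0.40)·780 = 165.000
  d_2 = (+0.00)·560 + (+0.60)·320 + (-0.10)·700 + (-0.05)·780 = 83.000
  d_3 = (+0.00)·560 + (-0.15)·320 + (+0.55)·700 + (-0.30)·780 = 103.000
  d_4 = (-0.25)·560 + (-0.15)·320 + (-0.25)·700 + (+0.85)·780 = 300.000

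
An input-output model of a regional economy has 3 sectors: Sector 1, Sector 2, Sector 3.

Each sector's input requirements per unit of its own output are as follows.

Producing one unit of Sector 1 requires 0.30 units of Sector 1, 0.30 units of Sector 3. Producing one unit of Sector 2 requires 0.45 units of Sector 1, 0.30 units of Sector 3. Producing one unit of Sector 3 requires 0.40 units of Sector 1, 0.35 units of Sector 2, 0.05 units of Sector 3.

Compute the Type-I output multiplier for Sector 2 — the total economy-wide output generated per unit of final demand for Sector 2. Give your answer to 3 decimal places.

m_2 = 3.388

I − A =
  [   0.70    -0.45    -0.40]
  [   0.00     1.00    -0.35]
  [  -0.30    -0.30     0.95]
Cofactors of I−A, C_ij = (−1)^(i+j)·(minor ij) (rows/columns in the sector order above):
  C_11 = (1.00)(0.95) − (-0.35)(-0.30) = 0.8450
  C_12 = −[(0.00)(0.95) − (-0.35)(-0.30)] = 0.1050
  C_13 = (0.00)(-0.30) − (1.00)(-0.30) = 0.3000
  C_21 = −[(-0.45)(0.95) − (-0.40)(-0.30)] = 0.5475
  C_22 = (0.70)(0.95) − (-0.40)(-0.30) = 0.5450
  C_23 = −[(0.70)(-0.30) − (-0.45)(-0.30)] = 0.3450
  C_31 = (-0.45)(-0.35) − (-0.40)(1.00) = 0.5575
  C_32 = −[(0.70)(-0.35) − (-0.40)(0.00)] = 0.2450
  C_33 = (0.70)(1.00) − (-0.45)(0.00) = 0.7000
det(I−A) = Σ_j (I−A)_1j·C_1j = (0.70)(0.8450) + (-0.45)(0.1050) + (-0.40)(0.3000) = 0.42425
adj(I−A) = Cᵀ =
  [ 0.8450   0.5475   0.5575]
  [ 0.1050   0.5450   0.2450]
  [ 0.3000   0.3450   0.7000]
(I − A)⁻¹ = adj(I−A) / det(I−A) ≈
  [   1.9918     1.2905     1.3141]
  [   0.2475     1.2846     0.5775]
  [   0.7071     0.8132     1.6500]
The output multiplier for sector j is the column-j sum of the Leontief inverse (I − A)⁻¹ = adj(I−A) / det(I−A).
Column 2 of adj(I−A): (0.5475, 0.5450, 0.3450); det(I−A) = 0.42425.
m_2 = (0.5475 + 0.5450 + 0.3450) / 0.42425 = 1.4375 / 0.42425 ≈ 3.388.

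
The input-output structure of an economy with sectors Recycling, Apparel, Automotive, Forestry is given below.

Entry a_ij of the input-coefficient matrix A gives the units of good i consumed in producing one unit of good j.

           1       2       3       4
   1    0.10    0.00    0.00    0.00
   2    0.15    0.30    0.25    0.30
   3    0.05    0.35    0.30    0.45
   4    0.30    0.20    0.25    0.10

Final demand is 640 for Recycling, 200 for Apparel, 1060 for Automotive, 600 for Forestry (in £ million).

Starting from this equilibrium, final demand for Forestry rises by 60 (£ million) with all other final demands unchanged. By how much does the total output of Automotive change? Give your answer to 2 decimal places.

I − A =
  [   0.90     0.00     0.00     0.00]
  [  -0.15     0.70    -0.25    -0.30]
  [  -0.05    -0.35     0.70    -0.45]
  [  -0.30    -0.20    -0.25     0.90]
Compute the cofactors C_ij = (−1)^(i+j)·(3×3 minor ij) of I−A; the adjugate is their transpose:
adj(I−A) = Cᵀ =
  [ 0.192750   0.000000   0.000000   0.000000]
  [ 0.189375   0.465750   0.270000   0.290250]
  [ 0.215250   0.364500   0.513000   0.378000]
  [ 0.166125   0.204750   0.202500   0.362250]
det(I−A) = Σ_j (I−A)_1j·C_1j = (0.90)(0.192750) + (0.00)(0.189375) + (0.00)(0.215250) + (0.00)(0.166125) = 0.173475
(I − A)⁻¹ = adj(I−A) / det(I−A) ≈
  [   1.1111     0.0000     0.0000     0.0000]
  [   1.0917     2.6848     1.5564     1.6732]
  [   1.2408     2.1012     2.9572     2.1790]
  [   0.9576     1.1803     1.1673     2.0882]
Δx = (I − A)⁻¹ Δd with Δd having +60 in the Forestry component and 0 elsewhere.
So Δx_3 = L_34 · (+60), where L_34 = adj(I−A)_34 / det(I−A) = 0.378000 / 0.173475.
Δx_3 = 0.378000 × (+60) / 0.173475 = 22.68 / 0.173475 ≈ 130.74.

Δx_3 = 130.74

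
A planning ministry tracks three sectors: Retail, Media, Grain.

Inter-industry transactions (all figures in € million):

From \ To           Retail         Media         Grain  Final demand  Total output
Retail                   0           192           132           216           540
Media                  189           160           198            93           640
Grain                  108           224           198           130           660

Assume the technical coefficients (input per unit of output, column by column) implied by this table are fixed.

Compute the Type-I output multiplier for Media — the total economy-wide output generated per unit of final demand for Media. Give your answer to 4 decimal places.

m_M = 4.9270

Technical coefficients a_ij = z_ij / X_j:
  a_RR = 0/540 = 0.00, a_MR = 189/540 = 0.35, a_GR = 108/540 = 0.20
  a_RM = 192/640 = 0.30, a_MM = 160/640 = 0.25, a_GM = 224/640 = 0.35
  a_RG = 132/660 = 0.20, a_MG = 198/660 = 0.30, a_GG = 198/660 = 0.30
I − A =
  [   1.00    -0.30    -0.20]
  [  -0.35     0.75    -0.30]
  [  -0.20    -0.35     0.70]
Cofactors of I−A, C_ij = (−1)^(i+j)·(minor ij) (rows/columns in the sector order above):
  C_11 = (0.75)(0.70) − (-0.30)(-0.35) = 0.4200
  C_12 = −[(-0.35)(0.70) − (-0.30)(-0.20)] = 0.3050
  C_13 = (-0.35)(-0.35) − (0.75)(-0.20) = 0.2725
  C_21 = −[(-0.30)(0.70) − (-0.20)(-0.35)] = 0.2800
  C_22 = (1.00)(0.70) − (-0.20)(-0.20) = 0.6600
  C_23 = −[(1.00)(-0.35) − (-0.30)(-0.20)] = 0.4100
  C_31 = (-0.30)(-0.30) − (-0.20)(0.75) = 0.2400
  C_32 = −[(1.00)(-0.30) − (-0.20)(-0.35)] = 0.3700
  C_33 = (1.00)(0.75) − (-0.30)(-0.35) = 0.6450
det(I−A) = Σ_j (I−A)_1j·C_1j = (1.00)(0.4200) + (-0.30)(0.3050) + (-0.20)(0.2725) = 0.2740
adj(I−A) = Cᵀ =
  [ 0.4200   0.2800   0.2400]
  [ 0.3050   0.6600   0.3700]
  [ 0.2725   0.4100   0.6450]
(I − A)⁻¹ = adj(I−A) / det(I−A) ≈
  [   1.53285     1.02190     0.87591]
  [   1.11314     2.40876     1.35036]
  [   0.99453     1.49635     2.35401]
The output multiplier for sector j is the column-j sum of the Leontief inverse (I − A)⁻¹ = adj(I−A) / det(I−A).
Column M of adj(I−A): (0.2800, 0.6600, 0.4100); det(I−A) = 0.2740.
m_M = (0.2800 + 0.6600 + 0.4100) / 0.2740 = 1.35 / 0.2740 ≈ 4.9270.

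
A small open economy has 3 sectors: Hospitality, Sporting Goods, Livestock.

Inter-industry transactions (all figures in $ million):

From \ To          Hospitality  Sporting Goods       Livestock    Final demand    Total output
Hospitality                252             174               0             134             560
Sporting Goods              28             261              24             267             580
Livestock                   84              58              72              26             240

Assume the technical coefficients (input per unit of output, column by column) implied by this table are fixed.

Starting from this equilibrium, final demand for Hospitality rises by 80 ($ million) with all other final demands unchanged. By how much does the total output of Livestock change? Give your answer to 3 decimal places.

Technical coefficients a_ij = z_ij / X_j:
  a_HH = 252/560 = 0.45, a_SH = 28/560 = 0.05, a_LH = 84/560 = 0.15
  a_HS = 174/580 = 0.30, a_SS = 261/580 = 0.45, a_LS = 58/580 = 0.10
  a_HL = 0/240 = 0.00, a_SL = 24/240 = 0.10, a_LL = 72/240 = 0.30
I − A =
  [   0.55    -0.30     0.00]
  [  -0.05     0.55    -0.10]
  [  -0.15    -0.10     0.70]
Cofactors of I−A, C_ij = (−1)^(i+j)·(minor ij) (rows/columns in the sector order above):
  C_11 = (0.55)(0.70) − (-0.10)(-0.10) = 0.3750
  C_12 = −[(-0.05)(0.70) − (-0.10)(-0.15)] = 0.0500
  C_13 = (-0.05)(-0.10) − (0.55)(-0.15) = 0.0875
  C_21 = −[(-0.30)(0.70) − (0.00)(-0.10)] = 0.2100
  C_22 = (0.55)(0.70) − (0.00)(-0.15) = 0.3850
  C_23 = −[(0.55)(-0.10) − (-0.30)(-0.15)] = 0.1000
  C_31 = (-0.30)(-0.10) − (0.00)(0.55) = 0.0300
  C_32 = −[(0.55)(-0.10) − (0.00)(-0.05)] = 0.0550
  C_33 = (0.55)(0.55) − (-0.30)(-0.05) = 0.2875
det(I−A) = Σ_j (I−A)_1j·C_1j = (0.55)(0.3750) + (-0.30)(0.0500) + (0.00)(0.0875) = 0.19125
adj(I−A) = Cᵀ =
  [ 0.3750   0.2100   0.0300]
  [ 0.0500   0.3850   0.0550]
  [ 0.0875   0.1000   0.2875]
(I − A)⁻¹ = adj(I−A) / det(I−A) ≈
  [   1.9608     1.0980     0.1569]
  [   0.2614     2.0131     0.2876]
  [   0.4575     0.5229     1.5033]
Δx = (I − A)⁻¹ Δd with Δd having +80 in the Hospitality component and 0 elsewhere.
So Δx_L = L_LH · (+80), where L_LH = adj(I−A)_LH / det(I−A) = 0.0875 / 0.19125.
Δx_L = 0.0875 × (+80) / 0.19125 = 7.00 / 0.19125 ≈ 36.601.

Δx_L = 36.601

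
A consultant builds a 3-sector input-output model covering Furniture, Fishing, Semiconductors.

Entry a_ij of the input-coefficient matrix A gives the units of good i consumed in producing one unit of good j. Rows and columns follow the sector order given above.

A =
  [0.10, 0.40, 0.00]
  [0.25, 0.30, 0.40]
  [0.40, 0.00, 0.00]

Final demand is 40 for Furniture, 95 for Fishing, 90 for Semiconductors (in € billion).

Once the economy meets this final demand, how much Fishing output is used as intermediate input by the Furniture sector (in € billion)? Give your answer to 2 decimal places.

z_21 = 43.13

I − A =
  [   0.90    -0.40     0.00]
  [  -0.25     0.70    -0.40]
  [  -0.40     0.00     1.00]
Cofactors of I−A, C_ij = (−1)^(i+j)·(minor ij) (rows/columns in the sector order above):
  C_11 = (0.70)(1.00) − (-0.40)(0.00) = 0.7000
  C_12 = −[(-0.25)(1.00) − (-0.40)(-0.40)] = 0.4100
  C_13 = (-0.25)(0.00) − (0.70)(-0.40) = 0.2800
  C_21 = −[(-0.40)(1.00) − (0.00)(0.00)] = 0.4000
  C_22 = (0.90)(1.00) − (0.00)(-0.40) = 0.9000
  C_23 = −[(0.90)(0.00) − (-0.40)(-0.40)] = 0.1600
  C_31 = (-0.40)(-0.40) − (0.00)(0.70) = 0.1600
  C_32 = −[(0.90)(-0.40) − (0.00)(-0.25)] = 0.3600
  C_33 = (0.90)(0.70) − (-0.40)(-0.25) = 0.5300
det(I−A) = Σ_j (I−A)_1j·C_1j = (0.90)(0.7000) + (-0.40)(0.4100) + (0.00)(0.2800) = 0.4660
adj(I−A) = Cᵀ =
  [ 0.7000   0.4000   0.1600]
  [ 0.4100   0.9000   0.3600]
  [ 0.2800   0.1600   0.5300]
(I − A)⁻¹ = adj(I−A) / det(I−A) ≈
  [   1.5021     0.8584     0.3433]
  [   0.8798     1.9313     0.7725]
  [   0.6009     0.3433     1.1373]
First solve x = (I − A)⁻¹ d = adj(I−A)·d / det(I−A); in particular x_1 = (0.7000·40 + 0.4000·95 + 0.1600·90) / 0.4660 = 80.40 / 0.4660 ≈ 172.5322.
Intermediate flow from 2 to 1: z_21 = a_21 · x_1 = 0.25 × 80.40 / 0.4660 = 20.10 / 0.4660 ≈ 43.13.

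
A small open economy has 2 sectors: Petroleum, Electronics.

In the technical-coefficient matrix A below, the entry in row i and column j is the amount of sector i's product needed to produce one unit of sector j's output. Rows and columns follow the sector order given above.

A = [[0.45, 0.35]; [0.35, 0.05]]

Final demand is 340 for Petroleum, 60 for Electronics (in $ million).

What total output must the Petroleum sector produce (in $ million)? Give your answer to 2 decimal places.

x_P = 860.00

I − A =
  [   0.55    -0.35]
  [  -0.35     0.95]
det(I−A) = (0.55)(0.95) − (-0.35)(-0.35) = 0.4000
adj(I−A) = [[0.95, 0.35], [0.35, 0.55]]
(I − A)⁻¹ = adj(I−A) / det(I−A) ≈
  [   2.3750     0.8750]
  [   0.8750     1.3750]
x = (I − A)⁻¹ d = adj(I−A)·d / det(I−A), with det(I−A) = 0.4000:
  x_P = (0.95·340 + 0.35·60) / 0.4000 = 344.00 / 0.4000 = 860.00
  x_E = (0.35·340 + 0.55·60) / 0.4000 = 152.00 / 0.4000 = 380.00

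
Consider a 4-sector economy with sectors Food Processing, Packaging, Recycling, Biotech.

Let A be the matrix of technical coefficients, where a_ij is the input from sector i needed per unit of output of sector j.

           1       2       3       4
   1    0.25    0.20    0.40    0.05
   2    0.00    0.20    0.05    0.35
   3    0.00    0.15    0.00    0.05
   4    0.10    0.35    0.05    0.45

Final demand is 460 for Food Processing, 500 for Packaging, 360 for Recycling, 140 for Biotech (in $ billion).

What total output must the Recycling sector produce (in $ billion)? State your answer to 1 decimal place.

I − A =
  [   0.75    -0.20    -0.40    -0.05]
  [   0.00     0.80    -0.05    -0.35]
  [   0.00    -0.15     1.00    -0.05]
  [  -0.10    -0.35    -0.05     0.55]
Compute the cofactors C_ij = (−1)^(i+j)·(3×3 minor ij) of I−A; the adjugate is their transpose:
adj(I−A) = Cᵀ =
  [ 0.307875   0.167375   0.138875   0.147125]
  [ 0.035250   0.403625   0.047500   0.264375]
  [ 0.009250   0.075250   0.227125   0.069375]
  [ 0.079250   0.294125   0.076125   0.594375]
det(I−A) = Σ_j (I−A)_1j·C_1j = (0.75)(0.307875) + (-0.20)(0.035250) + (-0.40)(0.009250) + (-0.05)(0.079250) = 0.21619375
(I − A)⁻¹ = adj(I−A) / det(I−A) ≈
  [   1.4241     0.7742     0.6424     0.6805]
  [   0.1630     1.8670     0.2197     1.2229]
  [   0.0428     0.3481     1.0506     0.3209]
  [   0.3666     1.3605     0.3521     2.7493]
x = (I − A)⁻¹ d = adj(I−A)·d / det(I−A), with det(I−A) = 0.21619375:
  x_1 = (0.307875·460 + 0.167375·500 + 0.138875·360 + 0.147125·140) / 0.21619375 = 295.9025 / 0.21619375 ≈ 1368.7
  x_2 = (0.035250·460 + 0.403625·500 + 0.047500·360 + 0.264375·140) / 0.21619375 = 272.14 / 0.21619375 ≈ 1258.8
  x_3 = (0.009250·460 + 0.075250·500 + 0.227125·360 + 0.069375·140) / 0.21619375 = 133.3575 / 0.21619375 ≈ 616.8
  x_4 = (0.079250·460 + 0.294125·500 + 0.076125·360 + 0.594375·140) / 0.21619375 = 294.135 / 0.21619375 ≈ 1360.5

x_3 = 616.8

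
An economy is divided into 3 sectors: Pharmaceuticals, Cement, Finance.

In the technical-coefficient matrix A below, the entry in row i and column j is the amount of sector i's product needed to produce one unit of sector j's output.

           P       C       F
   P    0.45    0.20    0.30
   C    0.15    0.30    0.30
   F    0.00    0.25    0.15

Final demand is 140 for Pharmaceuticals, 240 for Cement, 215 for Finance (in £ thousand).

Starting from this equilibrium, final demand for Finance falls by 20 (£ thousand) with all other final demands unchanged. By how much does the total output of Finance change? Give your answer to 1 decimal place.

I − A =
  [   0.55    -0.20    -0.30]
  [  -0.15     0.70    -0.30]
  [   0.00    -0.25     0.85]
Cofactors of I−A, C_ij = (−1)^(i+j)·(minor ij) (rows/columns in the sector order above):
  C_11 = (0.70)(0.85) − (-0.30)(-0.25) = 0.5200
  C_12 = −[(-0.15)(0.85) − (-0.30)(0.00)] = 0.1275
  C_13 = (-0.15)(-0.25) − (0.70)(0.00) = 0.0375
  C_21 = −[(-0.20)(0.85) − (-0.30)(-0.25)] = 0.2450
  C_22 = (0.55)(0.85) − (-0.30)(0.00) = 0.4675
  C_23 = −[(0.55)(-0.25) − (-0.20)(0.00)] = 0.1375
  C_31 = (-0.20)(-0.30) − (-0.30)(0.70) = 0.2700
  C_32 = −[(0.55)(-0.30) − (-0.30)(-0.15)] = 0.2100
  C_33 = (0.55)(0.70) − (-0.20)(-0.15) = 0.3550
det(I−A) = Σ_j (I−A)_1j·C_1j = (0.55)(0.5200) + (-0.20)(0.1275) + (-0.30)(0.0375) = 0.24925
adj(I−A) = Cᵀ =
  [ 0.5200   0.2450   0.2700]
  [ 0.1275   0.4675   0.2100]
  [ 0.0375   0.1375   0.3550]
(I − A)⁻¹ = adj(I−A) / det(I−A) ≈
  [   2.0863     0.9829     1.0832]
  [   0.5115     1.8756     0.8425]
  [   0.1505     0.5517     1.4243]
Δx = (I − A)⁻¹ Δd with Δd having -20 in the Finance component and 0 elsewhere.
So Δx_F = L_FF · (-20), where L_FF = adj(I−A)_FF / det(I−A) = 0.3550 / 0.24925.
Δx_F = 0.3550 × (-20) / 0.24925 = -7.10 / 0.24925 ≈ -28.5.

Δx_F = -28.5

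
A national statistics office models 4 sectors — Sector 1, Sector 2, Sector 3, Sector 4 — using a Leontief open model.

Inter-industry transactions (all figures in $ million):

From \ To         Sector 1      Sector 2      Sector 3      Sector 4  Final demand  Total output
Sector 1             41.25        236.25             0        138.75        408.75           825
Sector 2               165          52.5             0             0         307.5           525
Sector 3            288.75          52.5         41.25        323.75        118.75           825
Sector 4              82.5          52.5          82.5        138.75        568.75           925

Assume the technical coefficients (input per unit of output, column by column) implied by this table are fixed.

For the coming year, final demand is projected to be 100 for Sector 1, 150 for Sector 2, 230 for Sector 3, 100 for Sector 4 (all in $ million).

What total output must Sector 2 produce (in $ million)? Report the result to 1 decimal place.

Technical coefficients a_ij = z_ij / X_j:
  a_11 = 41.25/825 = 0.05, a_21 = 165/825 = 0.20, a_31 = 288.75/825 = 0.35, a_41 = 82.5/825 = 0.10
  a_12 = 236.25/525 = 0.45, a_22 = 52.5/525 = 0.10, a_32 = 52.5/525 = 0.10, a_42 = 52.5/525 = 0.10
  a_13 = 0/825 = 0.00, a_23 = 0/825 = 0.00, a_33 = 41.25/825 = 0.05, a_43 = 82.5/825 = 0.10
  a_14 = 138.75/925 = 0.15, a_24 = 0/925 = 0.00, a_34 = 323.75/925 = 0.35, a_44 = 138.75/925 = 0.15
I − A =
  [   0.95    -0.45     0.00    -0.15]
  [  -0.20     0.90     0.00     0.00]
  [  -0.35    -0.10     0.95    -0.35]
  [  -0.10    -0.10    -0.10     0.85]
Compute the cofactors C_ij = (−1)^(i+j)·(3×3 minor ij) of I−A; the adjugate is their transpose:
adj(I−A) = Cᵀ =
  [ 0.695250   0.363375   0.013500   0.128250]
  [ 0.154500   0.714375   0.003000   0.028500]
  [ 0.323250   0.267375   0.633750   0.318000]
  [ 0.138000   0.158250   0.076500   0.726750]
det(I−A) = Σ_j (I−A)_1j·C_1j = (0.95)(0.695250) + (-0.45)(0.154500) + (0.00)(0.323250) + (-0.15)(0.138000) = 0.5702625
(I − A)⁻¹ = adj(I−A) / det(I−A) ≈
  [   1.2192     0.6372     0.0237     0.2249]
  [   0.2709     1.2527     0.0053     0.0500]
  [   0.5668     0.4689     1.1113     0.5576]
  [   0.2420     0.2775     0.1341     1.2744]
x = (I − A)⁻¹ d = adj(I−A)·d / det(I−A), with det(I−A) = 0.5702625:
  x_1 = (0.695250·100 + 0.363375·150 + 0.013500·230 + 0.128250·100) / 0.5702625 = 139.96125 / 0.5702625 ≈ 245.4
  x_2 = (0.154500·100 + 0.714375·150 + 0.003000·230 + 0.028500·100) / 0.5702625 = 126.14625 / 0.5702625 ≈ 221.2
  x_3 = (0.323250·100 + 0.267375·150 + 0.633750·230 + 0.318000·100) / 0.5702625 = 249.99375 / 0.5702625 ≈ 438.4
  x_4 = (0.138000·100 + 0.158250·150 + 0.076500·230 + 0.726750·100) / 0.5702625 = 127.8075 / 0.5702625 ≈ 224.1

x_2 = 221.2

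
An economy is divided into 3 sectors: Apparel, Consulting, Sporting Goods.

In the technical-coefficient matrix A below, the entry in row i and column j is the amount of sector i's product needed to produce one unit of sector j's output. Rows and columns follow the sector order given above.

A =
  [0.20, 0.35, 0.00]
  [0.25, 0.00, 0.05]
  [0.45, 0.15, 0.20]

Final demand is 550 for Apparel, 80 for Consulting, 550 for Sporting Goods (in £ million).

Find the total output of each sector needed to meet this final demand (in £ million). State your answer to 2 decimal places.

x_1 = 841.36, x_2 = 351.67, x_3 = 1226.70

I − A =
  [   0.80    -0.35     0.00]
  [  -0.25     1.00    -0.05]
  [  -0.45    -0.15     0.80]
Cofactors of I−A, C_ij = (−1)^(i+j)·(minor ij) (rows/columns in the sector order above):
  C_11 = (1.00)(0.80) − (-0.05)(-0.15) = 0.7925
  C_12 = −[(-0.25)(0.80) − (-0.05)(-0.45)] = 0.2225
  C_13 = (-0.25)(-0.15) − (1.00)(-0.45) = 0.4875
  C_21 = −[(-0.35)(0.80) − (0.00)(-0.15)] = 0.2800
  C_22 = (0.80)(0.80) − (0.00)(-0.45) = 0.6400
  C_23 = −[(0.80)(-0.15) − (-0.35)(-0.45)] = 0.2775
  C_31 = (-0.35)(-0.05) − (0.00)(1.00) = 0.0175
  C_32 = −[(0.80)(-0.05) − (0.00)(-0.25)] = 0.0400
  C_33 = (0.80)(1.00) − (-0.35)(-0.25) = 0.7125
det(I−A) = Σ_j (I−A)_1j·C_1j = (0.80)(0.7925) + (-0.35)(0.2225) + (0.00)(0.4875) = 0.556125
adj(I−A) = Cᵀ =
  [ 0.7925   0.2800   0.0175]
  [ 0.2225   0.6400   0.0400]
  [ 0.4875   0.2775   0.7125]
(I − A)⁻¹ = adj(I−A) / det(I−A) ≈
  [   1.4250     0.5035     0.0315]
  [   0.4001     1.1508     0.0719]
  [   0.8766     0.4990     1.2812]
x = (I − A)⁻¹ d = adj(I−A)·d / det(I−A), with det(I−A) = 0.556125:
  x_1 = (0.7925·550 + 0.2800·80 + 0.0175·550) / 0.556125 = 467.90 / 0.556125 ≈ 841.36
  x_2 = (0.2225·550 + 0.6400·80 + 0.0400·550) / 0.556125 = 195.575 / 0.556125 ≈ 351.67
  x_3 = (0.4875·550 + 0.2775·80 + 0.7125·550) / 0.556125 = 682.20 / 0.556125 ≈ 1226.70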